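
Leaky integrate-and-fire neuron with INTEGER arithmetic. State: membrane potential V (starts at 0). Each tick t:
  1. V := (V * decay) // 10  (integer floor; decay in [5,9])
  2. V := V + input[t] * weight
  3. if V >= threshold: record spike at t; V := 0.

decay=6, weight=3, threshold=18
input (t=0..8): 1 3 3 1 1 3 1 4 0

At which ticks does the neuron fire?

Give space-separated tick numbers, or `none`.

t=0: input=1 -> V=3
t=1: input=3 -> V=10
t=2: input=3 -> V=15
t=3: input=1 -> V=12
t=4: input=1 -> V=10
t=5: input=3 -> V=15
t=6: input=1 -> V=12
t=7: input=4 -> V=0 FIRE
t=8: input=0 -> V=0

Answer: 7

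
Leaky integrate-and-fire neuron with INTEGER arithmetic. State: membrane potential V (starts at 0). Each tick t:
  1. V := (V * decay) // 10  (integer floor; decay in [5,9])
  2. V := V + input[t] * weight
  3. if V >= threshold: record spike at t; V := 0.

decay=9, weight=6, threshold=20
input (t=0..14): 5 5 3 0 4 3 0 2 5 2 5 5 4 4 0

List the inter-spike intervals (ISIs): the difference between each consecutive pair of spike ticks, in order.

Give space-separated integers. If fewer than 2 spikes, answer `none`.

Answer: 1 3 3 1 2 1 1 1

Derivation:
t=0: input=5 -> V=0 FIRE
t=1: input=5 -> V=0 FIRE
t=2: input=3 -> V=18
t=3: input=0 -> V=16
t=4: input=4 -> V=0 FIRE
t=5: input=3 -> V=18
t=6: input=0 -> V=16
t=7: input=2 -> V=0 FIRE
t=8: input=5 -> V=0 FIRE
t=9: input=2 -> V=12
t=10: input=5 -> V=0 FIRE
t=11: input=5 -> V=0 FIRE
t=12: input=4 -> V=0 FIRE
t=13: input=4 -> V=0 FIRE
t=14: input=0 -> V=0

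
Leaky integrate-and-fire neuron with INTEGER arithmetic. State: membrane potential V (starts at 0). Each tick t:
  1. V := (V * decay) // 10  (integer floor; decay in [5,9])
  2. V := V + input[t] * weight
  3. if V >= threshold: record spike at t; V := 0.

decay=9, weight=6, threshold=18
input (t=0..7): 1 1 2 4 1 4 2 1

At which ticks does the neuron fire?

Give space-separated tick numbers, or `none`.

Answer: 2 3 5

Derivation:
t=0: input=1 -> V=6
t=1: input=1 -> V=11
t=2: input=2 -> V=0 FIRE
t=3: input=4 -> V=0 FIRE
t=4: input=1 -> V=6
t=5: input=4 -> V=0 FIRE
t=6: input=2 -> V=12
t=7: input=1 -> V=16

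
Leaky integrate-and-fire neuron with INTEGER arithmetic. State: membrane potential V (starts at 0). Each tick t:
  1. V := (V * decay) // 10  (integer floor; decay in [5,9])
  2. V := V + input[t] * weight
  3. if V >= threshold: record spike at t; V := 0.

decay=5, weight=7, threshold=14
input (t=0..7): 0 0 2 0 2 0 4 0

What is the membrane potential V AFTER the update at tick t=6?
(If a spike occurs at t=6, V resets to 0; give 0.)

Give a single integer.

Answer: 0

Derivation:
t=0: input=0 -> V=0
t=1: input=0 -> V=0
t=2: input=2 -> V=0 FIRE
t=3: input=0 -> V=0
t=4: input=2 -> V=0 FIRE
t=5: input=0 -> V=0
t=6: input=4 -> V=0 FIRE
t=7: input=0 -> V=0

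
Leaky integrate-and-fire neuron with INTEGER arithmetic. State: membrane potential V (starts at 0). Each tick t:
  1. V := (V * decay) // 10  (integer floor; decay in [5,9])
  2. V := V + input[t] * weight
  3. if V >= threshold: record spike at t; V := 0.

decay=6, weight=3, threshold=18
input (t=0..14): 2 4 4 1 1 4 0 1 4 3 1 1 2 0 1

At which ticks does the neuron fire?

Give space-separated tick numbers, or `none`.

t=0: input=2 -> V=6
t=1: input=4 -> V=15
t=2: input=4 -> V=0 FIRE
t=3: input=1 -> V=3
t=4: input=1 -> V=4
t=5: input=4 -> V=14
t=6: input=0 -> V=8
t=7: input=1 -> V=7
t=8: input=4 -> V=16
t=9: input=3 -> V=0 FIRE
t=10: input=1 -> V=3
t=11: input=1 -> V=4
t=12: input=2 -> V=8
t=13: input=0 -> V=4
t=14: input=1 -> V=5

Answer: 2 9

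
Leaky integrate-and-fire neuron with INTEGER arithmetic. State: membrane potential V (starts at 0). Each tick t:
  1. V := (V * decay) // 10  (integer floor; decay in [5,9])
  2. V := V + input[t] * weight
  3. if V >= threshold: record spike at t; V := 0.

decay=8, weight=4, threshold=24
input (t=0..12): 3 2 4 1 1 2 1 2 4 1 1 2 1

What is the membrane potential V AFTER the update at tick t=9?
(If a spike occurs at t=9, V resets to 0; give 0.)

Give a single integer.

Answer: 4

Derivation:
t=0: input=3 -> V=12
t=1: input=2 -> V=17
t=2: input=4 -> V=0 FIRE
t=3: input=1 -> V=4
t=4: input=1 -> V=7
t=5: input=2 -> V=13
t=6: input=1 -> V=14
t=7: input=2 -> V=19
t=8: input=4 -> V=0 FIRE
t=9: input=1 -> V=4
t=10: input=1 -> V=7
t=11: input=2 -> V=13
t=12: input=1 -> V=14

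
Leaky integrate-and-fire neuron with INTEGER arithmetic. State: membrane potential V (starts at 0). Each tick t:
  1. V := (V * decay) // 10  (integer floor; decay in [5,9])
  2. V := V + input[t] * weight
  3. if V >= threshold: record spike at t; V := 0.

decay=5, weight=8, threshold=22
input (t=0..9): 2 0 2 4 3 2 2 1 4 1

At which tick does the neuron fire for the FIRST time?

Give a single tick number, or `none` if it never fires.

Answer: 3

Derivation:
t=0: input=2 -> V=16
t=1: input=0 -> V=8
t=2: input=2 -> V=20
t=3: input=4 -> V=0 FIRE
t=4: input=3 -> V=0 FIRE
t=5: input=2 -> V=16
t=6: input=2 -> V=0 FIRE
t=7: input=1 -> V=8
t=8: input=4 -> V=0 FIRE
t=9: input=1 -> V=8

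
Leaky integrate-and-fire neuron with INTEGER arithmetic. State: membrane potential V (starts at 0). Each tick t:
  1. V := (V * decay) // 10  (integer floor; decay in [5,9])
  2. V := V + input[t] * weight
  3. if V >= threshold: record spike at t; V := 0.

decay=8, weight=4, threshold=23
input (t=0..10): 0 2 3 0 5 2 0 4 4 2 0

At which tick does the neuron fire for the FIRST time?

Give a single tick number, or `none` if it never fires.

Answer: 4

Derivation:
t=0: input=0 -> V=0
t=1: input=2 -> V=8
t=2: input=3 -> V=18
t=3: input=0 -> V=14
t=4: input=5 -> V=0 FIRE
t=5: input=2 -> V=8
t=6: input=0 -> V=6
t=7: input=4 -> V=20
t=8: input=4 -> V=0 FIRE
t=9: input=2 -> V=8
t=10: input=0 -> V=6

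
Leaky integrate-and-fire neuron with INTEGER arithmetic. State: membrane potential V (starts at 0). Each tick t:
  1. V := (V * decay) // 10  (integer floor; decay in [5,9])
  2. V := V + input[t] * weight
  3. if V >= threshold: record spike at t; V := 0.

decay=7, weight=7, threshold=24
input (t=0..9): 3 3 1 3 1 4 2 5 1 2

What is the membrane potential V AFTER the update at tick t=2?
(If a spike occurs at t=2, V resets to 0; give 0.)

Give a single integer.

t=0: input=3 -> V=21
t=1: input=3 -> V=0 FIRE
t=2: input=1 -> V=7
t=3: input=3 -> V=0 FIRE
t=4: input=1 -> V=7
t=5: input=4 -> V=0 FIRE
t=6: input=2 -> V=14
t=7: input=5 -> V=0 FIRE
t=8: input=1 -> V=7
t=9: input=2 -> V=18

Answer: 7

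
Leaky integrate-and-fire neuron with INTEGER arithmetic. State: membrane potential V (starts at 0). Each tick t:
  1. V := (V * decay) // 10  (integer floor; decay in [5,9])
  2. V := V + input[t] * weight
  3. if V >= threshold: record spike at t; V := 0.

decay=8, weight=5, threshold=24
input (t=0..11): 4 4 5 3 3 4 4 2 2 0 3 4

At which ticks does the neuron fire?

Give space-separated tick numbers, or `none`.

Answer: 1 2 4 6 10

Derivation:
t=0: input=4 -> V=20
t=1: input=4 -> V=0 FIRE
t=2: input=5 -> V=0 FIRE
t=3: input=3 -> V=15
t=4: input=3 -> V=0 FIRE
t=5: input=4 -> V=20
t=6: input=4 -> V=0 FIRE
t=7: input=2 -> V=10
t=8: input=2 -> V=18
t=9: input=0 -> V=14
t=10: input=3 -> V=0 FIRE
t=11: input=4 -> V=20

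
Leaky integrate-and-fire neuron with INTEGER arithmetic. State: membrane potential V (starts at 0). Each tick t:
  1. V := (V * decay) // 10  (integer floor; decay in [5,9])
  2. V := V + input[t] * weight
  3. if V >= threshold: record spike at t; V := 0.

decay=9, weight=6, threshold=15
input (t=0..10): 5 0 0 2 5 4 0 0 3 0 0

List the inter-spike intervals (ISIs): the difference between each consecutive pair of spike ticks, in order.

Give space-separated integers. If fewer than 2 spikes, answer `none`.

t=0: input=5 -> V=0 FIRE
t=1: input=0 -> V=0
t=2: input=0 -> V=0
t=3: input=2 -> V=12
t=4: input=5 -> V=0 FIRE
t=5: input=4 -> V=0 FIRE
t=6: input=0 -> V=0
t=7: input=0 -> V=0
t=8: input=3 -> V=0 FIRE
t=9: input=0 -> V=0
t=10: input=0 -> V=0

Answer: 4 1 3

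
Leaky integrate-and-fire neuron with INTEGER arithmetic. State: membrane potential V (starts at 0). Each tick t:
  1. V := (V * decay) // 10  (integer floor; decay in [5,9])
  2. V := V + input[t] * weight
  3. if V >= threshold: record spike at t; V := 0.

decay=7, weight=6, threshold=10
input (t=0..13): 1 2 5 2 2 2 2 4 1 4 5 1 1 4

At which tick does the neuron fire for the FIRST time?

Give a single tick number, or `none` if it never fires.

Answer: 1

Derivation:
t=0: input=1 -> V=6
t=1: input=2 -> V=0 FIRE
t=2: input=5 -> V=0 FIRE
t=3: input=2 -> V=0 FIRE
t=4: input=2 -> V=0 FIRE
t=5: input=2 -> V=0 FIRE
t=6: input=2 -> V=0 FIRE
t=7: input=4 -> V=0 FIRE
t=8: input=1 -> V=6
t=9: input=4 -> V=0 FIRE
t=10: input=5 -> V=0 FIRE
t=11: input=1 -> V=6
t=12: input=1 -> V=0 FIRE
t=13: input=4 -> V=0 FIRE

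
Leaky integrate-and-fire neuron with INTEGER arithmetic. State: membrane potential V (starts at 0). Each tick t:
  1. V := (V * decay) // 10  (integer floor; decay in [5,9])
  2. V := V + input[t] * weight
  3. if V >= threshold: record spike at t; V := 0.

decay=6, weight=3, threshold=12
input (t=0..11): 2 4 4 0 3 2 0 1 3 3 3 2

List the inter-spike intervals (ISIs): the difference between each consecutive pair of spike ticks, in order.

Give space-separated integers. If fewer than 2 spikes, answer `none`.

Answer: 1 6 2

Derivation:
t=0: input=2 -> V=6
t=1: input=4 -> V=0 FIRE
t=2: input=4 -> V=0 FIRE
t=3: input=0 -> V=0
t=4: input=3 -> V=9
t=5: input=2 -> V=11
t=6: input=0 -> V=6
t=7: input=1 -> V=6
t=8: input=3 -> V=0 FIRE
t=9: input=3 -> V=9
t=10: input=3 -> V=0 FIRE
t=11: input=2 -> V=6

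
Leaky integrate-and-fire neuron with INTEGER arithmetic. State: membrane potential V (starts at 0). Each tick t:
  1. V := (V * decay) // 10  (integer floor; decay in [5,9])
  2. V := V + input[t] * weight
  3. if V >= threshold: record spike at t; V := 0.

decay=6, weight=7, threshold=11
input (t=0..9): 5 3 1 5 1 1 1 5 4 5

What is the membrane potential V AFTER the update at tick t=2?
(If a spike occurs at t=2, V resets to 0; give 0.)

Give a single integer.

Answer: 7

Derivation:
t=0: input=5 -> V=0 FIRE
t=1: input=3 -> V=0 FIRE
t=2: input=1 -> V=7
t=3: input=5 -> V=0 FIRE
t=4: input=1 -> V=7
t=5: input=1 -> V=0 FIRE
t=6: input=1 -> V=7
t=7: input=5 -> V=0 FIRE
t=8: input=4 -> V=0 FIRE
t=9: input=5 -> V=0 FIRE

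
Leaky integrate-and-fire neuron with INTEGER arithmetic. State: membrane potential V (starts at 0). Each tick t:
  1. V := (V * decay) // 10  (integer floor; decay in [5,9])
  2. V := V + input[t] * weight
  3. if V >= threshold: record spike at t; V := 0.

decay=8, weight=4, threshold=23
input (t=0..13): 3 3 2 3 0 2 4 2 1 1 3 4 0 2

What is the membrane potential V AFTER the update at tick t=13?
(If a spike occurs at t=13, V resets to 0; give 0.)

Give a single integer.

t=0: input=3 -> V=12
t=1: input=3 -> V=21
t=2: input=2 -> V=0 FIRE
t=3: input=3 -> V=12
t=4: input=0 -> V=9
t=5: input=2 -> V=15
t=6: input=4 -> V=0 FIRE
t=7: input=2 -> V=8
t=8: input=1 -> V=10
t=9: input=1 -> V=12
t=10: input=3 -> V=21
t=11: input=4 -> V=0 FIRE
t=12: input=0 -> V=0
t=13: input=2 -> V=8

Answer: 8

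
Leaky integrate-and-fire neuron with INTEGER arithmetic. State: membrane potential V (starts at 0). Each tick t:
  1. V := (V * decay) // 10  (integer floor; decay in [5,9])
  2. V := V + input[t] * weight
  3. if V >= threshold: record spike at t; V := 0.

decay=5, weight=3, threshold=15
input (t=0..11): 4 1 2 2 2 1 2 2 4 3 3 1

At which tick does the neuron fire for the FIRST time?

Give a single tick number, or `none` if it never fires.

t=0: input=4 -> V=12
t=1: input=1 -> V=9
t=2: input=2 -> V=10
t=3: input=2 -> V=11
t=4: input=2 -> V=11
t=5: input=1 -> V=8
t=6: input=2 -> V=10
t=7: input=2 -> V=11
t=8: input=4 -> V=0 FIRE
t=9: input=3 -> V=9
t=10: input=3 -> V=13
t=11: input=1 -> V=9

Answer: 8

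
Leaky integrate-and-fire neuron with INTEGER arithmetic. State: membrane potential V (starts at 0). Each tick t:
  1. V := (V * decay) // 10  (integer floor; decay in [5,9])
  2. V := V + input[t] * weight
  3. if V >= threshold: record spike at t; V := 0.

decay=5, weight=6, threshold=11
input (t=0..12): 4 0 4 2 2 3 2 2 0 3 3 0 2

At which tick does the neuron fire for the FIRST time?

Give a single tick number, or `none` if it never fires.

Answer: 0

Derivation:
t=0: input=4 -> V=0 FIRE
t=1: input=0 -> V=0
t=2: input=4 -> V=0 FIRE
t=3: input=2 -> V=0 FIRE
t=4: input=2 -> V=0 FIRE
t=5: input=3 -> V=0 FIRE
t=6: input=2 -> V=0 FIRE
t=7: input=2 -> V=0 FIRE
t=8: input=0 -> V=0
t=9: input=3 -> V=0 FIRE
t=10: input=3 -> V=0 FIRE
t=11: input=0 -> V=0
t=12: input=2 -> V=0 FIRE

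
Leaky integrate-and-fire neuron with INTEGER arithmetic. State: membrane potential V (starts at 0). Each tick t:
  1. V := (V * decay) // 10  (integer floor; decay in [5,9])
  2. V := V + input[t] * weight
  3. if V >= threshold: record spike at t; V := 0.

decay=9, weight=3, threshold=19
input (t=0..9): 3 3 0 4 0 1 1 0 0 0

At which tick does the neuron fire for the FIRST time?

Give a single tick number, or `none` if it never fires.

t=0: input=3 -> V=9
t=1: input=3 -> V=17
t=2: input=0 -> V=15
t=3: input=4 -> V=0 FIRE
t=4: input=0 -> V=0
t=5: input=1 -> V=3
t=6: input=1 -> V=5
t=7: input=0 -> V=4
t=8: input=0 -> V=3
t=9: input=0 -> V=2

Answer: 3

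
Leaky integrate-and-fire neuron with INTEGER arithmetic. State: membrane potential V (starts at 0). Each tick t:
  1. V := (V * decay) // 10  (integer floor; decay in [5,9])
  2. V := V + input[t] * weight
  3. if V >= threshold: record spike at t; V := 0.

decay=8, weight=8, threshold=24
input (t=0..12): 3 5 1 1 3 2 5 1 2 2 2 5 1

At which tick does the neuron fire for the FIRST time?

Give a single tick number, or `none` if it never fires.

t=0: input=3 -> V=0 FIRE
t=1: input=5 -> V=0 FIRE
t=2: input=1 -> V=8
t=3: input=1 -> V=14
t=4: input=3 -> V=0 FIRE
t=5: input=2 -> V=16
t=6: input=5 -> V=0 FIRE
t=7: input=1 -> V=8
t=8: input=2 -> V=22
t=9: input=2 -> V=0 FIRE
t=10: input=2 -> V=16
t=11: input=5 -> V=0 FIRE
t=12: input=1 -> V=8

Answer: 0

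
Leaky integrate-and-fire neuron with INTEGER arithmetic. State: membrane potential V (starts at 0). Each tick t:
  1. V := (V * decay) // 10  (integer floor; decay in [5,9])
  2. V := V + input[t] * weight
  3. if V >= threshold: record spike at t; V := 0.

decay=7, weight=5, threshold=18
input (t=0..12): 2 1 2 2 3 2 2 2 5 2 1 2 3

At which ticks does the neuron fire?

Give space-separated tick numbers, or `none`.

t=0: input=2 -> V=10
t=1: input=1 -> V=12
t=2: input=2 -> V=0 FIRE
t=3: input=2 -> V=10
t=4: input=3 -> V=0 FIRE
t=5: input=2 -> V=10
t=6: input=2 -> V=17
t=7: input=2 -> V=0 FIRE
t=8: input=5 -> V=0 FIRE
t=9: input=2 -> V=10
t=10: input=1 -> V=12
t=11: input=2 -> V=0 FIRE
t=12: input=3 -> V=15

Answer: 2 4 7 8 11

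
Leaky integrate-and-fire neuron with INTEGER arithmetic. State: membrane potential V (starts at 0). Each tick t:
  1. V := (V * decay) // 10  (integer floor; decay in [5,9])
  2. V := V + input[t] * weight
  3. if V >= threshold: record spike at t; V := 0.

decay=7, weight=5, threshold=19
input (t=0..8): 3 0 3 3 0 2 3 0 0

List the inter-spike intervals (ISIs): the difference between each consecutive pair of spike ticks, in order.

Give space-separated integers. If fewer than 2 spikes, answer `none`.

Answer: 4

Derivation:
t=0: input=3 -> V=15
t=1: input=0 -> V=10
t=2: input=3 -> V=0 FIRE
t=3: input=3 -> V=15
t=4: input=0 -> V=10
t=5: input=2 -> V=17
t=6: input=3 -> V=0 FIRE
t=7: input=0 -> V=0
t=8: input=0 -> V=0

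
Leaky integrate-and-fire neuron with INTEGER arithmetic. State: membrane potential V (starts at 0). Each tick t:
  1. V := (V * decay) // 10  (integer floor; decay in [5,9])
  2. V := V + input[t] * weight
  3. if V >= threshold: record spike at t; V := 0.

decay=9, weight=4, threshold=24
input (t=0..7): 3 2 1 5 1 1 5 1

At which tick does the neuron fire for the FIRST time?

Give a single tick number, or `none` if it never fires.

Answer: 3

Derivation:
t=0: input=3 -> V=12
t=1: input=2 -> V=18
t=2: input=1 -> V=20
t=3: input=5 -> V=0 FIRE
t=4: input=1 -> V=4
t=5: input=1 -> V=7
t=6: input=5 -> V=0 FIRE
t=7: input=1 -> V=4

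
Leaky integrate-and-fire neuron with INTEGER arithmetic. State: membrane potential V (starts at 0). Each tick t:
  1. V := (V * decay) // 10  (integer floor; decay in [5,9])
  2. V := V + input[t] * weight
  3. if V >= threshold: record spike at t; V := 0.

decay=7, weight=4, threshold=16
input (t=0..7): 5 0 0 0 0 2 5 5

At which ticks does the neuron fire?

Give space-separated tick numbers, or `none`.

t=0: input=5 -> V=0 FIRE
t=1: input=0 -> V=0
t=2: input=0 -> V=0
t=3: input=0 -> V=0
t=4: input=0 -> V=0
t=5: input=2 -> V=8
t=6: input=5 -> V=0 FIRE
t=7: input=5 -> V=0 FIRE

Answer: 0 6 7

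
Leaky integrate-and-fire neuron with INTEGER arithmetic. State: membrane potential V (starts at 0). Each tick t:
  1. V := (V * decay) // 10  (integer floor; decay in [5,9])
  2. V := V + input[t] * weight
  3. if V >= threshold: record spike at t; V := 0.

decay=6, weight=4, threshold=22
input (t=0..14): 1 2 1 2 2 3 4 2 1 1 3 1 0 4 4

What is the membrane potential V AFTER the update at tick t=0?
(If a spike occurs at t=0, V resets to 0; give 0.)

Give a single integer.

t=0: input=1 -> V=4
t=1: input=2 -> V=10
t=2: input=1 -> V=10
t=3: input=2 -> V=14
t=4: input=2 -> V=16
t=5: input=3 -> V=21
t=6: input=4 -> V=0 FIRE
t=7: input=2 -> V=8
t=8: input=1 -> V=8
t=9: input=1 -> V=8
t=10: input=3 -> V=16
t=11: input=1 -> V=13
t=12: input=0 -> V=7
t=13: input=4 -> V=20
t=14: input=4 -> V=0 FIRE

Answer: 4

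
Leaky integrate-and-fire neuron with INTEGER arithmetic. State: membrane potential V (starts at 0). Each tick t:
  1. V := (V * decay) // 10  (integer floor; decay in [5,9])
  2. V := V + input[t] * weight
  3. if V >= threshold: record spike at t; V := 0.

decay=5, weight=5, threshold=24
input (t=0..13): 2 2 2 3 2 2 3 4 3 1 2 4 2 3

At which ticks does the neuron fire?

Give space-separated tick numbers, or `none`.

t=0: input=2 -> V=10
t=1: input=2 -> V=15
t=2: input=2 -> V=17
t=3: input=3 -> V=23
t=4: input=2 -> V=21
t=5: input=2 -> V=20
t=6: input=3 -> V=0 FIRE
t=7: input=4 -> V=20
t=8: input=3 -> V=0 FIRE
t=9: input=1 -> V=5
t=10: input=2 -> V=12
t=11: input=4 -> V=0 FIRE
t=12: input=2 -> V=10
t=13: input=3 -> V=20

Answer: 6 8 11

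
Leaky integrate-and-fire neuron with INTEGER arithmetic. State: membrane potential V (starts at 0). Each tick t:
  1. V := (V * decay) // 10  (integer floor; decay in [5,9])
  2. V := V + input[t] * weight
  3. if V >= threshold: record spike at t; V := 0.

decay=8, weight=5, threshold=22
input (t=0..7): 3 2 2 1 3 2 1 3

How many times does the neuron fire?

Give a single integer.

Answer: 3

Derivation:
t=0: input=3 -> V=15
t=1: input=2 -> V=0 FIRE
t=2: input=2 -> V=10
t=3: input=1 -> V=13
t=4: input=3 -> V=0 FIRE
t=5: input=2 -> V=10
t=6: input=1 -> V=13
t=7: input=3 -> V=0 FIRE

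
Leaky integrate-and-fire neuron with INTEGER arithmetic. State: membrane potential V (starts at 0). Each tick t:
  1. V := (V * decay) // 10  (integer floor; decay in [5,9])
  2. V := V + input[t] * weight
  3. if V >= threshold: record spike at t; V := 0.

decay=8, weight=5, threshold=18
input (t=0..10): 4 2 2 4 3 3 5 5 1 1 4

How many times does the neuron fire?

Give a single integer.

t=0: input=4 -> V=0 FIRE
t=1: input=2 -> V=10
t=2: input=2 -> V=0 FIRE
t=3: input=4 -> V=0 FIRE
t=4: input=3 -> V=15
t=5: input=3 -> V=0 FIRE
t=6: input=5 -> V=0 FIRE
t=7: input=5 -> V=0 FIRE
t=8: input=1 -> V=5
t=9: input=1 -> V=9
t=10: input=4 -> V=0 FIRE

Answer: 7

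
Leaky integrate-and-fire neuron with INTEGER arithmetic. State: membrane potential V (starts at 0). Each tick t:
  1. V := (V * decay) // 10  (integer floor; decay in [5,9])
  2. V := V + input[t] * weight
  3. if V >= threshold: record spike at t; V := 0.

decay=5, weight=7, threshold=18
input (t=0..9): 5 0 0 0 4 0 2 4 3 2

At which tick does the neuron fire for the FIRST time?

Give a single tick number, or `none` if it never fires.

Answer: 0

Derivation:
t=0: input=5 -> V=0 FIRE
t=1: input=0 -> V=0
t=2: input=0 -> V=0
t=3: input=0 -> V=0
t=4: input=4 -> V=0 FIRE
t=5: input=0 -> V=0
t=6: input=2 -> V=14
t=7: input=4 -> V=0 FIRE
t=8: input=3 -> V=0 FIRE
t=9: input=2 -> V=14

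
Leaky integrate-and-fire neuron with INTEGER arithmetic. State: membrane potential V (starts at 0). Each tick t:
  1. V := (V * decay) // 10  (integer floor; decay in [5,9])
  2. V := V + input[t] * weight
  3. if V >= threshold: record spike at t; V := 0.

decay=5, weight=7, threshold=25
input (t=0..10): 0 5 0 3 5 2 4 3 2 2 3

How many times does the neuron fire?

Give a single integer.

Answer: 4

Derivation:
t=0: input=0 -> V=0
t=1: input=5 -> V=0 FIRE
t=2: input=0 -> V=0
t=3: input=3 -> V=21
t=4: input=5 -> V=0 FIRE
t=5: input=2 -> V=14
t=6: input=4 -> V=0 FIRE
t=7: input=3 -> V=21
t=8: input=2 -> V=24
t=9: input=2 -> V=0 FIRE
t=10: input=3 -> V=21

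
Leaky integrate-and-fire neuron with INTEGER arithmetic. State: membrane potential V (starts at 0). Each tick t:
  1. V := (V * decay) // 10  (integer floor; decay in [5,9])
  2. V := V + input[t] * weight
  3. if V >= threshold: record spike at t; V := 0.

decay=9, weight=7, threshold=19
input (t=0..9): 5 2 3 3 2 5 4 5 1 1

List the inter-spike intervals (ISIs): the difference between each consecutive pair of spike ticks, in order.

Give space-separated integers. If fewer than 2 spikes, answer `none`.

Answer: 2 1 2 1 1

Derivation:
t=0: input=5 -> V=0 FIRE
t=1: input=2 -> V=14
t=2: input=3 -> V=0 FIRE
t=3: input=3 -> V=0 FIRE
t=4: input=2 -> V=14
t=5: input=5 -> V=0 FIRE
t=6: input=4 -> V=0 FIRE
t=7: input=5 -> V=0 FIRE
t=8: input=1 -> V=7
t=9: input=1 -> V=13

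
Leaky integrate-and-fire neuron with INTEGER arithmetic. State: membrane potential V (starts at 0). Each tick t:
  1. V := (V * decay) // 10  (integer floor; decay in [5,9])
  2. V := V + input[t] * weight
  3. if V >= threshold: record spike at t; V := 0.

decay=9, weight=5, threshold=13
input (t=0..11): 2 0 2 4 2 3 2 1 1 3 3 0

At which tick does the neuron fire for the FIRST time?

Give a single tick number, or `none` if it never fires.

Answer: 2

Derivation:
t=0: input=2 -> V=10
t=1: input=0 -> V=9
t=2: input=2 -> V=0 FIRE
t=3: input=4 -> V=0 FIRE
t=4: input=2 -> V=10
t=5: input=3 -> V=0 FIRE
t=6: input=2 -> V=10
t=7: input=1 -> V=0 FIRE
t=8: input=1 -> V=5
t=9: input=3 -> V=0 FIRE
t=10: input=3 -> V=0 FIRE
t=11: input=0 -> V=0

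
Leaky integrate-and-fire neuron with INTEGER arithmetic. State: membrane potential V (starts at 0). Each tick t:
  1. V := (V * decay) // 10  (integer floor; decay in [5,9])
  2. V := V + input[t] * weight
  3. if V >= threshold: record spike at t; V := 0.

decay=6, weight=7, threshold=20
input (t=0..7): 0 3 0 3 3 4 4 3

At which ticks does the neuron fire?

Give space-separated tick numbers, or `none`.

Answer: 1 3 4 5 6 7

Derivation:
t=0: input=0 -> V=0
t=1: input=3 -> V=0 FIRE
t=2: input=0 -> V=0
t=3: input=3 -> V=0 FIRE
t=4: input=3 -> V=0 FIRE
t=5: input=4 -> V=0 FIRE
t=6: input=4 -> V=0 FIRE
t=7: input=3 -> V=0 FIRE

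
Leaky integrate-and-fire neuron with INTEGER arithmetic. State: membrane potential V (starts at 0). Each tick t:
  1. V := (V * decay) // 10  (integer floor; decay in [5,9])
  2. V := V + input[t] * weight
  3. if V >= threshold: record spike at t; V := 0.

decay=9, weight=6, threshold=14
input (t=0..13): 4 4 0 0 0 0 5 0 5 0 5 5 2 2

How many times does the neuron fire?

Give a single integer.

Answer: 7

Derivation:
t=0: input=4 -> V=0 FIRE
t=1: input=4 -> V=0 FIRE
t=2: input=0 -> V=0
t=3: input=0 -> V=0
t=4: input=0 -> V=0
t=5: input=0 -> V=0
t=6: input=5 -> V=0 FIRE
t=7: input=0 -> V=0
t=8: input=5 -> V=0 FIRE
t=9: input=0 -> V=0
t=10: input=5 -> V=0 FIRE
t=11: input=5 -> V=0 FIRE
t=12: input=2 -> V=12
t=13: input=2 -> V=0 FIRE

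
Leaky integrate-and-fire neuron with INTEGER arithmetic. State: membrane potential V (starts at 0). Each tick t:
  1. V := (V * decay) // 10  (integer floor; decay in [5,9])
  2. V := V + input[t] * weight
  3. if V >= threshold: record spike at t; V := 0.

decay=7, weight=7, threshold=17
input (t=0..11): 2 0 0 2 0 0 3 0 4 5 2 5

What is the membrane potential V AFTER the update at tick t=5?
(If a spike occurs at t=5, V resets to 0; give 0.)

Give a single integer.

Answer: 0

Derivation:
t=0: input=2 -> V=14
t=1: input=0 -> V=9
t=2: input=0 -> V=6
t=3: input=2 -> V=0 FIRE
t=4: input=0 -> V=0
t=5: input=0 -> V=0
t=6: input=3 -> V=0 FIRE
t=7: input=0 -> V=0
t=8: input=4 -> V=0 FIRE
t=9: input=5 -> V=0 FIRE
t=10: input=2 -> V=14
t=11: input=5 -> V=0 FIRE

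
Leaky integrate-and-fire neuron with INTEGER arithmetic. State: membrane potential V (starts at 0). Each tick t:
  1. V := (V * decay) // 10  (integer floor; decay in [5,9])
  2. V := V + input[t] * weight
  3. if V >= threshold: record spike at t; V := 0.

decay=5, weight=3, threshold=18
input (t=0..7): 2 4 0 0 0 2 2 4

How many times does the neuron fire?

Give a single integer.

Answer: 0

Derivation:
t=0: input=2 -> V=6
t=1: input=4 -> V=15
t=2: input=0 -> V=7
t=3: input=0 -> V=3
t=4: input=0 -> V=1
t=5: input=2 -> V=6
t=6: input=2 -> V=9
t=7: input=4 -> V=16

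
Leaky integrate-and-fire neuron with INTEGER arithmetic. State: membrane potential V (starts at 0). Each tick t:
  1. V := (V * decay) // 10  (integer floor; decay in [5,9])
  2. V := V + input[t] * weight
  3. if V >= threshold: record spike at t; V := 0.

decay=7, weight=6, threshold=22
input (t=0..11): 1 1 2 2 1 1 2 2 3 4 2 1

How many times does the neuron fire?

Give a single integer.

t=0: input=1 -> V=6
t=1: input=1 -> V=10
t=2: input=2 -> V=19
t=3: input=2 -> V=0 FIRE
t=4: input=1 -> V=6
t=5: input=1 -> V=10
t=6: input=2 -> V=19
t=7: input=2 -> V=0 FIRE
t=8: input=3 -> V=18
t=9: input=4 -> V=0 FIRE
t=10: input=2 -> V=12
t=11: input=1 -> V=14

Answer: 3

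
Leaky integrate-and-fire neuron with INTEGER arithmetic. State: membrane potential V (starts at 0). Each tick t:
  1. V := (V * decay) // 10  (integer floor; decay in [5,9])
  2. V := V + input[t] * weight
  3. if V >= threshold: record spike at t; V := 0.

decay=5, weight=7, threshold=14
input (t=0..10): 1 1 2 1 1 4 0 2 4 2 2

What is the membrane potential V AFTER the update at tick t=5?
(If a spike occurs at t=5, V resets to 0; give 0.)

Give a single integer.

t=0: input=1 -> V=7
t=1: input=1 -> V=10
t=2: input=2 -> V=0 FIRE
t=3: input=1 -> V=7
t=4: input=1 -> V=10
t=5: input=4 -> V=0 FIRE
t=6: input=0 -> V=0
t=7: input=2 -> V=0 FIRE
t=8: input=4 -> V=0 FIRE
t=9: input=2 -> V=0 FIRE
t=10: input=2 -> V=0 FIRE

Answer: 0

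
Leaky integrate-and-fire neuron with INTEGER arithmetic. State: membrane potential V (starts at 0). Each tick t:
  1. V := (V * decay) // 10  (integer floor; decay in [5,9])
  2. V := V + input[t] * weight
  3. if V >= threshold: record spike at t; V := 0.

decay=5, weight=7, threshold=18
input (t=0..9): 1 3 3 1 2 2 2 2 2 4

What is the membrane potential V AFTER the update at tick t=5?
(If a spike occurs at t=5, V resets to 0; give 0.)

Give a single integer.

Answer: 0

Derivation:
t=0: input=1 -> V=7
t=1: input=3 -> V=0 FIRE
t=2: input=3 -> V=0 FIRE
t=3: input=1 -> V=7
t=4: input=2 -> V=17
t=5: input=2 -> V=0 FIRE
t=6: input=2 -> V=14
t=7: input=2 -> V=0 FIRE
t=8: input=2 -> V=14
t=9: input=4 -> V=0 FIRE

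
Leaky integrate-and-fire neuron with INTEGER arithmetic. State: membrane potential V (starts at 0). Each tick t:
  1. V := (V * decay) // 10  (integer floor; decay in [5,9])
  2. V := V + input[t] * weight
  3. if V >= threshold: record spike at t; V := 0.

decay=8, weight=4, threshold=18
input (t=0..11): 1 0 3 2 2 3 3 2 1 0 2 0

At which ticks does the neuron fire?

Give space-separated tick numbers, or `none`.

t=0: input=1 -> V=4
t=1: input=0 -> V=3
t=2: input=3 -> V=14
t=3: input=2 -> V=0 FIRE
t=4: input=2 -> V=8
t=5: input=3 -> V=0 FIRE
t=6: input=3 -> V=12
t=7: input=2 -> V=17
t=8: input=1 -> V=17
t=9: input=0 -> V=13
t=10: input=2 -> V=0 FIRE
t=11: input=0 -> V=0

Answer: 3 5 10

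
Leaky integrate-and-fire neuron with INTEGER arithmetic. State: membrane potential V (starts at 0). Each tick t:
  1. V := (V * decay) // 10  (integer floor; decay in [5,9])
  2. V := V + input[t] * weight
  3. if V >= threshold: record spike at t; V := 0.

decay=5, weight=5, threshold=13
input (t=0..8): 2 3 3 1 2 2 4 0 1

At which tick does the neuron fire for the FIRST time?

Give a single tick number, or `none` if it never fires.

Answer: 1

Derivation:
t=0: input=2 -> V=10
t=1: input=3 -> V=0 FIRE
t=2: input=3 -> V=0 FIRE
t=3: input=1 -> V=5
t=4: input=2 -> V=12
t=5: input=2 -> V=0 FIRE
t=6: input=4 -> V=0 FIRE
t=7: input=0 -> V=0
t=8: input=1 -> V=5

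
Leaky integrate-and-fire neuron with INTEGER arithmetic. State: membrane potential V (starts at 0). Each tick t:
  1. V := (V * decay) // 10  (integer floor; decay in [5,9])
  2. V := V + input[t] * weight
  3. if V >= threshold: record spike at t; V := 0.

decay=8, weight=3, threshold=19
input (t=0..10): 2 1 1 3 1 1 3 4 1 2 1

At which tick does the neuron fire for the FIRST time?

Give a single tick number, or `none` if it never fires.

t=0: input=2 -> V=6
t=1: input=1 -> V=7
t=2: input=1 -> V=8
t=3: input=3 -> V=15
t=4: input=1 -> V=15
t=5: input=1 -> V=15
t=6: input=3 -> V=0 FIRE
t=7: input=4 -> V=12
t=8: input=1 -> V=12
t=9: input=2 -> V=15
t=10: input=1 -> V=15

Answer: 6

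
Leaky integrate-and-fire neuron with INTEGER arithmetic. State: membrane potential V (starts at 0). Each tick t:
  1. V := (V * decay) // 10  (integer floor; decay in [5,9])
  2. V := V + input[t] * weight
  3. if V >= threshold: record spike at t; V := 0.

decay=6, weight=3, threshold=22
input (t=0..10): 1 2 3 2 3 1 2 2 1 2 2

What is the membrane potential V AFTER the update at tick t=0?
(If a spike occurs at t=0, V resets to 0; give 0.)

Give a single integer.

t=0: input=1 -> V=3
t=1: input=2 -> V=7
t=2: input=3 -> V=13
t=3: input=2 -> V=13
t=4: input=3 -> V=16
t=5: input=1 -> V=12
t=6: input=2 -> V=13
t=7: input=2 -> V=13
t=8: input=1 -> V=10
t=9: input=2 -> V=12
t=10: input=2 -> V=13

Answer: 3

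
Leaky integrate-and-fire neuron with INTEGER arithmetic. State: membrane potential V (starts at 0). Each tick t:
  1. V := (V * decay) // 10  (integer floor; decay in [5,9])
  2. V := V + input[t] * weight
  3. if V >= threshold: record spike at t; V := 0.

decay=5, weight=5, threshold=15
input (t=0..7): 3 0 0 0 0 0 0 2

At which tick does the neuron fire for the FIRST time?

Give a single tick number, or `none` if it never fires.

Answer: 0

Derivation:
t=0: input=3 -> V=0 FIRE
t=1: input=0 -> V=0
t=2: input=0 -> V=0
t=3: input=0 -> V=0
t=4: input=0 -> V=0
t=5: input=0 -> V=0
t=6: input=0 -> V=0
t=7: input=2 -> V=10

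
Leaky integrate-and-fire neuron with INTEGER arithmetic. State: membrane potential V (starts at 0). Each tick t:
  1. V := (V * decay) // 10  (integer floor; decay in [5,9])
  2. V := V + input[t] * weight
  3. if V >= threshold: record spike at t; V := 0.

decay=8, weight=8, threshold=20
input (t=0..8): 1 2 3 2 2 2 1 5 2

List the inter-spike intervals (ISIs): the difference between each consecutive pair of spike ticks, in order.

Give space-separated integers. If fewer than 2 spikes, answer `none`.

t=0: input=1 -> V=8
t=1: input=2 -> V=0 FIRE
t=2: input=3 -> V=0 FIRE
t=3: input=2 -> V=16
t=4: input=2 -> V=0 FIRE
t=5: input=2 -> V=16
t=6: input=1 -> V=0 FIRE
t=7: input=5 -> V=0 FIRE
t=8: input=2 -> V=16

Answer: 1 2 2 1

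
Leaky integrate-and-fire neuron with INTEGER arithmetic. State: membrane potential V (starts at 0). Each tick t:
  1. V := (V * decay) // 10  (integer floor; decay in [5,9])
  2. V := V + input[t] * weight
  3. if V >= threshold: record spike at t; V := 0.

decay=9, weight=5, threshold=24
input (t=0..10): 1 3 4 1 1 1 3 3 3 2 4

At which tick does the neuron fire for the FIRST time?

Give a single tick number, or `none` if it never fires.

t=0: input=1 -> V=5
t=1: input=3 -> V=19
t=2: input=4 -> V=0 FIRE
t=3: input=1 -> V=5
t=4: input=1 -> V=9
t=5: input=1 -> V=13
t=6: input=3 -> V=0 FIRE
t=7: input=3 -> V=15
t=8: input=3 -> V=0 FIRE
t=9: input=2 -> V=10
t=10: input=4 -> V=0 FIRE

Answer: 2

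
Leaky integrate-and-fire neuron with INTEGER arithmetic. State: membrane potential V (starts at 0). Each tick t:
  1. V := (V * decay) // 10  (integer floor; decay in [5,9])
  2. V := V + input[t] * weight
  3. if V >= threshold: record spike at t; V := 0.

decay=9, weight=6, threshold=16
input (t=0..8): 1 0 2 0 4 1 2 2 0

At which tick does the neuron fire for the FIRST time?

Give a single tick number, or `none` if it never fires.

Answer: 2

Derivation:
t=0: input=1 -> V=6
t=1: input=0 -> V=5
t=2: input=2 -> V=0 FIRE
t=3: input=0 -> V=0
t=4: input=4 -> V=0 FIRE
t=5: input=1 -> V=6
t=6: input=2 -> V=0 FIRE
t=7: input=2 -> V=12
t=8: input=0 -> V=10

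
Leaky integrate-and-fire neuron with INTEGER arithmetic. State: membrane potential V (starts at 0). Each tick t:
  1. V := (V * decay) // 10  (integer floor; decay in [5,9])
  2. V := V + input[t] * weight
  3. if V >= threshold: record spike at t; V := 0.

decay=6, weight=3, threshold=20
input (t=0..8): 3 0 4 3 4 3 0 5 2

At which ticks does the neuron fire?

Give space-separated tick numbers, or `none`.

Answer: 4

Derivation:
t=0: input=3 -> V=9
t=1: input=0 -> V=5
t=2: input=4 -> V=15
t=3: input=3 -> V=18
t=4: input=4 -> V=0 FIRE
t=5: input=3 -> V=9
t=6: input=0 -> V=5
t=7: input=5 -> V=18
t=8: input=2 -> V=16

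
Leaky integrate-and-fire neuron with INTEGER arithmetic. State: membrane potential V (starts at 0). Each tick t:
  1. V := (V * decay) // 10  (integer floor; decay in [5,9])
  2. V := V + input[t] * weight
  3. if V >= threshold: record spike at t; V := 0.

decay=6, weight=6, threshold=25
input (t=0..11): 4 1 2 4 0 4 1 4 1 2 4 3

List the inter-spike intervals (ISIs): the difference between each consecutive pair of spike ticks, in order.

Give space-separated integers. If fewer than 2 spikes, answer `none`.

t=0: input=4 -> V=24
t=1: input=1 -> V=20
t=2: input=2 -> V=24
t=3: input=4 -> V=0 FIRE
t=4: input=0 -> V=0
t=5: input=4 -> V=24
t=6: input=1 -> V=20
t=7: input=4 -> V=0 FIRE
t=8: input=1 -> V=6
t=9: input=2 -> V=15
t=10: input=4 -> V=0 FIRE
t=11: input=3 -> V=18

Answer: 4 3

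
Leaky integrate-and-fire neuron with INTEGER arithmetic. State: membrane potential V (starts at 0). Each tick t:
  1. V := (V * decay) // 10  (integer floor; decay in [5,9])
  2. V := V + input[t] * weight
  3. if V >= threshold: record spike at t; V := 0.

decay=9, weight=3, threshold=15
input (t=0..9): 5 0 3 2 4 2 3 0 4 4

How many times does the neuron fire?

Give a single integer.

t=0: input=5 -> V=0 FIRE
t=1: input=0 -> V=0
t=2: input=3 -> V=9
t=3: input=2 -> V=14
t=4: input=4 -> V=0 FIRE
t=5: input=2 -> V=6
t=6: input=3 -> V=14
t=7: input=0 -> V=12
t=8: input=4 -> V=0 FIRE
t=9: input=4 -> V=12

Answer: 3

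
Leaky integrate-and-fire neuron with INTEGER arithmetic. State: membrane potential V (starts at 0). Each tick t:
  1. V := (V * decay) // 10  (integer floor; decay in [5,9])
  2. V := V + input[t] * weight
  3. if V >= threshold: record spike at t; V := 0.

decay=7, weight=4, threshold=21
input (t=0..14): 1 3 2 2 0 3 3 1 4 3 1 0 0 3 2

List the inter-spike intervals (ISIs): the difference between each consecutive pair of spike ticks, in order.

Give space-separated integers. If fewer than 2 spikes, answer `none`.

Answer: 3

Derivation:
t=0: input=1 -> V=4
t=1: input=3 -> V=14
t=2: input=2 -> V=17
t=3: input=2 -> V=19
t=4: input=0 -> V=13
t=5: input=3 -> V=0 FIRE
t=6: input=3 -> V=12
t=7: input=1 -> V=12
t=8: input=4 -> V=0 FIRE
t=9: input=3 -> V=12
t=10: input=1 -> V=12
t=11: input=0 -> V=8
t=12: input=0 -> V=5
t=13: input=3 -> V=15
t=14: input=2 -> V=18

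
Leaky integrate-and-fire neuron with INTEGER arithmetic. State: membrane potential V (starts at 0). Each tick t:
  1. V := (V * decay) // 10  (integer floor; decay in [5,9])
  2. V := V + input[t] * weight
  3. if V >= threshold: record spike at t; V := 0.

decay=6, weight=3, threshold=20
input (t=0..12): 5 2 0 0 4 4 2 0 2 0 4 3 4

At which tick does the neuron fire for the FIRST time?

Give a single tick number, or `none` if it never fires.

t=0: input=5 -> V=15
t=1: input=2 -> V=15
t=2: input=0 -> V=9
t=3: input=0 -> V=5
t=4: input=4 -> V=15
t=5: input=4 -> V=0 FIRE
t=6: input=2 -> V=6
t=7: input=0 -> V=3
t=8: input=2 -> V=7
t=9: input=0 -> V=4
t=10: input=4 -> V=14
t=11: input=3 -> V=17
t=12: input=4 -> V=0 FIRE

Answer: 5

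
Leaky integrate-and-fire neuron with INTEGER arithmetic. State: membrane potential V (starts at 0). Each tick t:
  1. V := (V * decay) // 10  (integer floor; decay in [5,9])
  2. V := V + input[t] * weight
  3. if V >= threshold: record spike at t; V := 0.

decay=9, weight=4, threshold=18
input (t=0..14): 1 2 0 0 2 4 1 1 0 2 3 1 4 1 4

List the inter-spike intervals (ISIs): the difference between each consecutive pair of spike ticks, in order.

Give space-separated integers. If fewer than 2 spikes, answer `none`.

t=0: input=1 -> V=4
t=1: input=2 -> V=11
t=2: input=0 -> V=9
t=3: input=0 -> V=8
t=4: input=2 -> V=15
t=5: input=4 -> V=0 FIRE
t=6: input=1 -> V=4
t=7: input=1 -> V=7
t=8: input=0 -> V=6
t=9: input=2 -> V=13
t=10: input=3 -> V=0 FIRE
t=11: input=1 -> V=4
t=12: input=4 -> V=0 FIRE
t=13: input=1 -> V=4
t=14: input=4 -> V=0 FIRE

Answer: 5 2 2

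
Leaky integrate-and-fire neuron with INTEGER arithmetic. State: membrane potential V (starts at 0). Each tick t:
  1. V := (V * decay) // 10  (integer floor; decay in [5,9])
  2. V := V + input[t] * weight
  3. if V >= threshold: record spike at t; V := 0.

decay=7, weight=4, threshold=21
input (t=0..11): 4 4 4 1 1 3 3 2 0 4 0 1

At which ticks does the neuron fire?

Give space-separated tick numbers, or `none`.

t=0: input=4 -> V=16
t=1: input=4 -> V=0 FIRE
t=2: input=4 -> V=16
t=3: input=1 -> V=15
t=4: input=1 -> V=14
t=5: input=3 -> V=0 FIRE
t=6: input=3 -> V=12
t=7: input=2 -> V=16
t=8: input=0 -> V=11
t=9: input=4 -> V=0 FIRE
t=10: input=0 -> V=0
t=11: input=1 -> V=4

Answer: 1 5 9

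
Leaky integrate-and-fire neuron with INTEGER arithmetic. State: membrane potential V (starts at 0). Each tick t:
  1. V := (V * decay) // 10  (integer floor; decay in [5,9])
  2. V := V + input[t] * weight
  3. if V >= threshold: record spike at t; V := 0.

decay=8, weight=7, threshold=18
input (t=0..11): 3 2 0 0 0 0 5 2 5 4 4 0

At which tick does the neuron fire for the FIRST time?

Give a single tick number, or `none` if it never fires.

t=0: input=3 -> V=0 FIRE
t=1: input=2 -> V=14
t=2: input=0 -> V=11
t=3: input=0 -> V=8
t=4: input=0 -> V=6
t=5: input=0 -> V=4
t=6: input=5 -> V=0 FIRE
t=7: input=2 -> V=14
t=8: input=5 -> V=0 FIRE
t=9: input=4 -> V=0 FIRE
t=10: input=4 -> V=0 FIRE
t=11: input=0 -> V=0

Answer: 0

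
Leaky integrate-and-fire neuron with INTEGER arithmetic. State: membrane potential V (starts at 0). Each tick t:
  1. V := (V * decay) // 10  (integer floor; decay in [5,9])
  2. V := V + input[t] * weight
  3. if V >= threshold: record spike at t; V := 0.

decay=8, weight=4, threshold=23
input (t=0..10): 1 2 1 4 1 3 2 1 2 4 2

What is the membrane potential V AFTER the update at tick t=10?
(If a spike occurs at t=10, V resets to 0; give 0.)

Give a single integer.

Answer: 20

Derivation:
t=0: input=1 -> V=4
t=1: input=2 -> V=11
t=2: input=1 -> V=12
t=3: input=4 -> V=0 FIRE
t=4: input=1 -> V=4
t=5: input=3 -> V=15
t=6: input=2 -> V=20
t=7: input=1 -> V=20
t=8: input=2 -> V=0 FIRE
t=9: input=4 -> V=16
t=10: input=2 -> V=20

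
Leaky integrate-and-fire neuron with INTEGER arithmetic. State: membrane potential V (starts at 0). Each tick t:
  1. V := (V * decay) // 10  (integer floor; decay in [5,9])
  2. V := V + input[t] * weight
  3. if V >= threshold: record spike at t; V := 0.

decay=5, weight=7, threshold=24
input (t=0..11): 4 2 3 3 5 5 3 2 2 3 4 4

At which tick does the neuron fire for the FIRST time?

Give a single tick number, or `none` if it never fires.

Answer: 0

Derivation:
t=0: input=4 -> V=0 FIRE
t=1: input=2 -> V=14
t=2: input=3 -> V=0 FIRE
t=3: input=3 -> V=21
t=4: input=5 -> V=0 FIRE
t=5: input=5 -> V=0 FIRE
t=6: input=3 -> V=21
t=7: input=2 -> V=0 FIRE
t=8: input=2 -> V=14
t=9: input=3 -> V=0 FIRE
t=10: input=4 -> V=0 FIRE
t=11: input=4 -> V=0 FIRE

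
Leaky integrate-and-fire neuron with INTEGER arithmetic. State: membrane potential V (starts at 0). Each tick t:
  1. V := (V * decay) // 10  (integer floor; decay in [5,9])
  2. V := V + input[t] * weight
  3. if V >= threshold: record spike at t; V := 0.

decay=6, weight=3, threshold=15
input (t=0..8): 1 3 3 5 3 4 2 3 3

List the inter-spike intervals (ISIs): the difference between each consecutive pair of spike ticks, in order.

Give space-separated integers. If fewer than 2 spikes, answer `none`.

Answer: 1 2 3

Derivation:
t=0: input=1 -> V=3
t=1: input=3 -> V=10
t=2: input=3 -> V=0 FIRE
t=3: input=5 -> V=0 FIRE
t=4: input=3 -> V=9
t=5: input=4 -> V=0 FIRE
t=6: input=2 -> V=6
t=7: input=3 -> V=12
t=8: input=3 -> V=0 FIRE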